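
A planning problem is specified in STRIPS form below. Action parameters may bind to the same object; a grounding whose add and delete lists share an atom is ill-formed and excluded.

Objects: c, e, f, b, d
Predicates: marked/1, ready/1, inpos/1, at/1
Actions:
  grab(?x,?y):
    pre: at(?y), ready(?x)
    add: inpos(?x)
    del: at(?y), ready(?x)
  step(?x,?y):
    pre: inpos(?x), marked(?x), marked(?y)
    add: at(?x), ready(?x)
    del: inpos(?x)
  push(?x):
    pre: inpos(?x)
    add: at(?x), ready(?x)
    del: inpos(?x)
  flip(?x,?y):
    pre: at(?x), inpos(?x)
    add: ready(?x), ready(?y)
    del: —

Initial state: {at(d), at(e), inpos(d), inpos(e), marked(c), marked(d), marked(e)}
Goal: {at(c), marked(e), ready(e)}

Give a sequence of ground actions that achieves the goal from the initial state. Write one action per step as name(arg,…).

1. flip(e,c)  →  {at(d), at(e), inpos(d), inpos(e), marked(c), marked(d), marked(e), ready(c), ready(e)}
2. grab(c,e)  →  {at(d), inpos(c), inpos(d), inpos(e), marked(c), marked(d), marked(e), ready(e)}
3. step(c,c)  →  {at(c), at(d), inpos(d), inpos(e), marked(c), marked(d), marked(e), ready(c), ready(e)}

flip(e,c); grab(c,e); step(c,c)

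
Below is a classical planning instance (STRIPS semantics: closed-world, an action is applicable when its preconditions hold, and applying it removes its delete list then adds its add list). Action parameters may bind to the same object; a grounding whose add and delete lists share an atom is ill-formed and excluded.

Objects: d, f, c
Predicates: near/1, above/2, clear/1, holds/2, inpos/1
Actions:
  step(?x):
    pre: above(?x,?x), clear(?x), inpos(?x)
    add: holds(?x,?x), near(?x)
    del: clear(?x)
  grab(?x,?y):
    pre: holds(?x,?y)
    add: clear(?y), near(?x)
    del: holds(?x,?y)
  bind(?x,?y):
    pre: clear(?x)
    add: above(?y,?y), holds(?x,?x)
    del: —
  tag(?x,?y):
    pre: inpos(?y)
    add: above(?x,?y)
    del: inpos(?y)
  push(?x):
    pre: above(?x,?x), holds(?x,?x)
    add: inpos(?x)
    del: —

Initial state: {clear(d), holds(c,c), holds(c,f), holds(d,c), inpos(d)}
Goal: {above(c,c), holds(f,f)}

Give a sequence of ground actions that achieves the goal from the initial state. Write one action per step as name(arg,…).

grab(c,f); bind(f,c)

1. grab(c,f)  →  {clear(d), clear(f), holds(c,c), holds(d,c), inpos(d), near(c)}
2. bind(f,c)  →  {above(c,c), clear(d), clear(f), holds(c,c), holds(d,c), holds(f,f), inpos(d), near(c)}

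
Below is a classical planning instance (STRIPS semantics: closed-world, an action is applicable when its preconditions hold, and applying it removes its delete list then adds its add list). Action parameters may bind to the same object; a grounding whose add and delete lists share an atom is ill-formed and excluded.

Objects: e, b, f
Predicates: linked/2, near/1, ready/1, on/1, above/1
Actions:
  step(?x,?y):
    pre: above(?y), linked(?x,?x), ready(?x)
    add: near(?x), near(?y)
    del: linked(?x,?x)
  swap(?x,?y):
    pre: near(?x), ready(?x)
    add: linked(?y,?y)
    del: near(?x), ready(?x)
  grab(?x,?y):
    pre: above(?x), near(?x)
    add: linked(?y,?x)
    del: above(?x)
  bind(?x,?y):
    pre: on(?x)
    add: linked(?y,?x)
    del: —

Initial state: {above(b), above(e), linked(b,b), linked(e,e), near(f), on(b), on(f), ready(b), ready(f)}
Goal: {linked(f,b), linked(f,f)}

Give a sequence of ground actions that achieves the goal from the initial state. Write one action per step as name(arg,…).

swap(f,f); bind(b,f)

1. swap(f,f)  →  {above(b), above(e), linked(b,b), linked(e,e), linked(f,f), on(b), on(f), ready(b)}
2. bind(b,f)  →  {above(b), above(e), linked(b,b), linked(e,e), linked(f,b), linked(f,f), on(b), on(f), ready(b)}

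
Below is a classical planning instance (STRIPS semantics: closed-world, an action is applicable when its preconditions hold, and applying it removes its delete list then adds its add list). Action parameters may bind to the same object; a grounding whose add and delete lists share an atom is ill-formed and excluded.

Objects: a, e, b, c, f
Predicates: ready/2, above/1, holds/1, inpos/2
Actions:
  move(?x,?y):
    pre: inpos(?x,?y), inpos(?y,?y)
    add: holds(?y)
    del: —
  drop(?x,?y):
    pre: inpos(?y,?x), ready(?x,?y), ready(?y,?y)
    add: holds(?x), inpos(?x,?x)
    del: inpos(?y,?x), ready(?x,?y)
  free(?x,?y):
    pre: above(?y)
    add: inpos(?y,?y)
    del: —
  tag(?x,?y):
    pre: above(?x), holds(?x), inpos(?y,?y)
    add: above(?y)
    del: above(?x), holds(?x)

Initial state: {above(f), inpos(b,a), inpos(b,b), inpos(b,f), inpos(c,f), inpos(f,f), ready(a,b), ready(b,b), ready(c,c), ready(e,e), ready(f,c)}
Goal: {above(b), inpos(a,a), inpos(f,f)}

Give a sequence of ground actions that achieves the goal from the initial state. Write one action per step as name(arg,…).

1. move(b,f)  →  {above(f), holds(f), inpos(b,a), inpos(b,b), inpos(b,f), inpos(c,f), inpos(f,f), ready(a,b), ready(b,b), ready(c,c), ready(e,e), ready(f,c)}
2. drop(a,b)  →  {above(f), holds(a), holds(f), inpos(a,a), inpos(b,b), inpos(b,f), inpos(c,f), inpos(f,f), ready(b,b), ready(c,c), ready(e,e), ready(f,c)}
3. tag(f,b)  →  {above(b), holds(a), inpos(a,a), inpos(b,b), inpos(b,f), inpos(c,f), inpos(f,f), ready(b,b), ready(c,c), ready(e,e), ready(f,c)}

move(b,f); drop(a,b); tag(f,b)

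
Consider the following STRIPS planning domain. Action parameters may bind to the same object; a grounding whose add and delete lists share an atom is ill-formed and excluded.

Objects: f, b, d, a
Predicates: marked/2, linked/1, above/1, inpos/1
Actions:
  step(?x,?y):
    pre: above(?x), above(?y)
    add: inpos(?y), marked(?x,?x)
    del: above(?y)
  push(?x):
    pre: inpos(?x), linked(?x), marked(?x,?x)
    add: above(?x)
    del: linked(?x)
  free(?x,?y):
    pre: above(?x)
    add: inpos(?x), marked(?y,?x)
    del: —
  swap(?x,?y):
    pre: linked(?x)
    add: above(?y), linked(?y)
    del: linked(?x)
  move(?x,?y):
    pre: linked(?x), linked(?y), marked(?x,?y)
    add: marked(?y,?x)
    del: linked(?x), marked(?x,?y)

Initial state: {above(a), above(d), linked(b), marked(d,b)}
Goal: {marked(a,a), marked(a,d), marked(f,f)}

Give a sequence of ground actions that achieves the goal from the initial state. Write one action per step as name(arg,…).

step(a,a); free(d,a); swap(b,f); step(f,f)

1. step(a,a)  →  {above(d), inpos(a), linked(b), marked(a,a), marked(d,b)}
2. free(d,a)  →  {above(d), inpos(a), inpos(d), linked(b), marked(a,a), marked(a,d), marked(d,b)}
3. swap(b,f)  →  {above(d), above(f), inpos(a), inpos(d), linked(f), marked(a,a), marked(a,d), marked(d,b)}
4. step(f,f)  →  {above(d), inpos(a), inpos(d), inpos(f), linked(f), marked(a,a), marked(a,d), marked(d,b), marked(f,f)}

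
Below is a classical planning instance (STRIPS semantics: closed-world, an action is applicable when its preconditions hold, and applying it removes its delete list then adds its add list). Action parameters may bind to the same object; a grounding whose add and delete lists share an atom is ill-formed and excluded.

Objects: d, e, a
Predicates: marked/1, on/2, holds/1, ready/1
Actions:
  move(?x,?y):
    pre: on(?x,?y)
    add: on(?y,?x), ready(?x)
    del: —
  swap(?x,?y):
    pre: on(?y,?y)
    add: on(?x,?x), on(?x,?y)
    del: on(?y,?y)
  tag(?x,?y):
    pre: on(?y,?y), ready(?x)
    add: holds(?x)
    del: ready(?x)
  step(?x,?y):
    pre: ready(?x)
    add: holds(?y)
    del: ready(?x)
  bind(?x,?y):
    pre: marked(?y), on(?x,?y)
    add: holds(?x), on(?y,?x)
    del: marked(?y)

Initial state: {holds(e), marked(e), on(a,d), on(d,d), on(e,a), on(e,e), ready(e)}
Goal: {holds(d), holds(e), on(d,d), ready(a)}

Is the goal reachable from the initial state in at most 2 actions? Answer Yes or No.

1. move(a,d)  →  {holds(e), marked(e), on(a,d), on(d,a), on(d,d), on(e,a), on(e,e), ready(a), ready(e)}
2. step(e,d)  →  {holds(d), holds(e), marked(e), on(a,d), on(d,a), on(d,d), on(e,a), on(e,e), ready(a)}
optimal plan length = 2; 2 ≤ 2

Yes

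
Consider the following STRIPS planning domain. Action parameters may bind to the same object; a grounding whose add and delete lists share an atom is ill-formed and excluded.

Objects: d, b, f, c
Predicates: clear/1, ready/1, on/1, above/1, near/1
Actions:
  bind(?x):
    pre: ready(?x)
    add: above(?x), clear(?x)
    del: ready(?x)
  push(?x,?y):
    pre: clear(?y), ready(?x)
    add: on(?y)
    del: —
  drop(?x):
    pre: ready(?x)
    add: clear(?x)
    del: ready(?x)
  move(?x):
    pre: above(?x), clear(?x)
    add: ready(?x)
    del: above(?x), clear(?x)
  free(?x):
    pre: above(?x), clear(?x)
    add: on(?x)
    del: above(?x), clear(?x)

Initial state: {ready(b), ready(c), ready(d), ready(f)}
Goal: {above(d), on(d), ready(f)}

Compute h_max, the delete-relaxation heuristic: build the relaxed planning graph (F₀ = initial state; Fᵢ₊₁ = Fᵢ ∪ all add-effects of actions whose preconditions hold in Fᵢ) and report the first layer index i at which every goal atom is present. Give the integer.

F0 = init (4 atoms)
F1 = F0 ∪ {above(b), above(c), above(d), above(f), clear(b), clear(c), clear(d), clear(f)}  (12 atoms)
F2 = F1 ∪ {on(b), on(c), on(d), on(f)}  (16 atoms)
goal ⊆ F2  ⇒  h_max = 2

2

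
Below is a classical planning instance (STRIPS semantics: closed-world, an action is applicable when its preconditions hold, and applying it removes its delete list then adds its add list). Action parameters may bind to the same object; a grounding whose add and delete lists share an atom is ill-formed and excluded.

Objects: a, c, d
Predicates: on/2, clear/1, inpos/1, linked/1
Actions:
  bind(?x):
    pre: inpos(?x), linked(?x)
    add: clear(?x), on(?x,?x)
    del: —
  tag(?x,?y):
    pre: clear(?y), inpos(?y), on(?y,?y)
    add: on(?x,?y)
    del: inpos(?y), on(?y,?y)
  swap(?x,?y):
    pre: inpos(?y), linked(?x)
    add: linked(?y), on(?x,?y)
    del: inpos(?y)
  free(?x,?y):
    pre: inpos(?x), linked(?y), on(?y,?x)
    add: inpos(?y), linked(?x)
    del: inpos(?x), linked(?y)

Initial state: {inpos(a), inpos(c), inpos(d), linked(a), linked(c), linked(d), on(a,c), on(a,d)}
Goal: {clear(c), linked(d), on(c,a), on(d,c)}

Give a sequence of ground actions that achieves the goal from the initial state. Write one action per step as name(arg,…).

1. bind(c)  →  {clear(c), inpos(a), inpos(c), inpos(d), linked(a), linked(c), linked(d), on(a,c), on(a,d), on(c,c)}
2. tag(d,c)  →  {clear(c), inpos(a), inpos(d), linked(a), linked(c), linked(d), on(a,c), on(a,d), on(d,c)}
3. swap(c,a)  →  {clear(c), inpos(d), linked(a), linked(c), linked(d), on(a,c), on(a,d), on(c,a), on(d,c)}

bind(c); tag(d,c); swap(c,a)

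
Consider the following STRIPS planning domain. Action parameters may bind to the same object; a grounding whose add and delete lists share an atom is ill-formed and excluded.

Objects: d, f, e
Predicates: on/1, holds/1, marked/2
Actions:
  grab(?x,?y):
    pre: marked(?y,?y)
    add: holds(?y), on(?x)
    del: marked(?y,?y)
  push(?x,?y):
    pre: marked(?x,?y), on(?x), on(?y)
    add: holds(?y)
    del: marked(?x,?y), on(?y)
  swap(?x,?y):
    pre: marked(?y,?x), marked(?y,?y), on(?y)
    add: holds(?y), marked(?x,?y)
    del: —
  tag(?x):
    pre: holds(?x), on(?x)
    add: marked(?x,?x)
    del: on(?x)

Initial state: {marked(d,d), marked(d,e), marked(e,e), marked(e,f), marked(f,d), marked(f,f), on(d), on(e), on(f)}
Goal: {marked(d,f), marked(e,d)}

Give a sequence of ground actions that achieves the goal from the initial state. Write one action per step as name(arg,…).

1. swap(d,f)  →  {holds(f), marked(d,d), marked(d,e), marked(d,f), marked(e,e), marked(e,f), marked(f,d), marked(f,f), on(d), on(e), on(f)}
2. swap(e,d)  →  {holds(d), holds(f), marked(d,d), marked(d,e), marked(d,f), marked(e,d), marked(e,e), marked(e,f), marked(f,d), marked(f,f), on(d), on(e), on(f)}

swap(d,f); swap(e,d)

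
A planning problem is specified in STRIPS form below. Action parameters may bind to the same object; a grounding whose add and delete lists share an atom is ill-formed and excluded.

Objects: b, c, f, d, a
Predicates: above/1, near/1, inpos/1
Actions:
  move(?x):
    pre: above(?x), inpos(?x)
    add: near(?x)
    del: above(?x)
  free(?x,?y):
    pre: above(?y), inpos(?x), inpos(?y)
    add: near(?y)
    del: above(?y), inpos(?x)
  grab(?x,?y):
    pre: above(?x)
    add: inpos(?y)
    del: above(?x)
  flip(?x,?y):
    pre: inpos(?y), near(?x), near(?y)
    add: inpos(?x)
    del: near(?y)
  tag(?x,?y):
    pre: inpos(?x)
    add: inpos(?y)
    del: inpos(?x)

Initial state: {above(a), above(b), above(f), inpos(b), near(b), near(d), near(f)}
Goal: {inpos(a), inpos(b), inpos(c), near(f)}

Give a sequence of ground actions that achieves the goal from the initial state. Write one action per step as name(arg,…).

1. grab(b,c)  →  {above(a), above(f), inpos(b), inpos(c), near(b), near(d), near(f)}
2. grab(f,a)  →  {above(a), inpos(a), inpos(b), inpos(c), near(b), near(d), near(f)}

grab(b,c); grab(f,a)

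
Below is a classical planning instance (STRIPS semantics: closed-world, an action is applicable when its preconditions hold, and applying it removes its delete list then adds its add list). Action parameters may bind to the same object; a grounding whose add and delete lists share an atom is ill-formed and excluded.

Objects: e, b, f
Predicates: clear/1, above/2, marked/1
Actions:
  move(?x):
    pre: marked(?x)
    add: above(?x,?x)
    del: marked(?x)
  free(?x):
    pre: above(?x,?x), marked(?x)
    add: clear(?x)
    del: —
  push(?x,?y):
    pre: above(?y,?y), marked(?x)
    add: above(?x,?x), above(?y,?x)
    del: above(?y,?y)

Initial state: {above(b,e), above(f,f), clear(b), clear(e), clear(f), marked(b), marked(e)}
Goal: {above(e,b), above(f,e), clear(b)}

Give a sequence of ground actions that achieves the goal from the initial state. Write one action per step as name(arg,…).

push(e,f); push(b,e)

1. push(e,f)  →  {above(b,e), above(e,e), above(f,e), clear(b), clear(e), clear(f), marked(b), marked(e)}
2. push(b,e)  →  {above(b,b), above(b,e), above(e,b), above(f,e), clear(b), clear(e), clear(f), marked(b), marked(e)}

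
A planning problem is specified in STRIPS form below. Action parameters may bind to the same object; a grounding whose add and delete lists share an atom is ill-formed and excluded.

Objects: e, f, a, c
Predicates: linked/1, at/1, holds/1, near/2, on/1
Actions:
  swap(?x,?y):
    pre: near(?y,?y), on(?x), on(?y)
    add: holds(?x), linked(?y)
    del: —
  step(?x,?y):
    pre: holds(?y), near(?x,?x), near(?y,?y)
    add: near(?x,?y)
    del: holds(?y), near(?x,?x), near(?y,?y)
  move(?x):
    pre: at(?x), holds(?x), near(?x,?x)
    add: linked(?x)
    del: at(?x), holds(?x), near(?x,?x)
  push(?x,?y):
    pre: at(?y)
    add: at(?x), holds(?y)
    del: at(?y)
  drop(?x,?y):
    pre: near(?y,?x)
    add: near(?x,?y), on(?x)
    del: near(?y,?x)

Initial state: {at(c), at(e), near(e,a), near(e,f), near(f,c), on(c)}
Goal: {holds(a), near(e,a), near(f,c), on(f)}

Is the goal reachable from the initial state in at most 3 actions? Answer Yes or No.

Yes

1. push(a,e)  →  {at(a), at(c), holds(e), near(e,a), near(e,f), near(f,c), on(c)}
2. push(e,a)  →  {at(c), at(e), holds(a), holds(e), near(e,a), near(e,f), near(f,c), on(c)}
3. drop(f,e)  →  {at(c), at(e), holds(a), holds(e), near(e,a), near(f,c), near(f,e), on(c), on(f)}
optimal plan length = 3; 3 ≤ 3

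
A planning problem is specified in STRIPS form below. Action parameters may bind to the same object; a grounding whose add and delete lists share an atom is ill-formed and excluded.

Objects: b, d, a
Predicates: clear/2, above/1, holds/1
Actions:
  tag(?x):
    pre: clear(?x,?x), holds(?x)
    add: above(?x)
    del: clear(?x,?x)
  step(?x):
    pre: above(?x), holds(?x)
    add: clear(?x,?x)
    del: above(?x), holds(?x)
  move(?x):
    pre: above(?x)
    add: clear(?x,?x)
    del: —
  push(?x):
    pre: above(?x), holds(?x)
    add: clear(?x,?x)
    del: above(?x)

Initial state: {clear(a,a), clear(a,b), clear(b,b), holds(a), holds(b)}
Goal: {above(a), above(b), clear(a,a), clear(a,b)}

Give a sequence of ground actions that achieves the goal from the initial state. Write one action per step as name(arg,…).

tag(b); tag(a); move(a)

1. tag(b)  →  {above(b), clear(a,a), clear(a,b), holds(a), holds(b)}
2. tag(a)  →  {above(a), above(b), clear(a,b), holds(a), holds(b)}
3. move(a)  →  {above(a), above(b), clear(a,a), clear(a,b), holds(a), holds(b)}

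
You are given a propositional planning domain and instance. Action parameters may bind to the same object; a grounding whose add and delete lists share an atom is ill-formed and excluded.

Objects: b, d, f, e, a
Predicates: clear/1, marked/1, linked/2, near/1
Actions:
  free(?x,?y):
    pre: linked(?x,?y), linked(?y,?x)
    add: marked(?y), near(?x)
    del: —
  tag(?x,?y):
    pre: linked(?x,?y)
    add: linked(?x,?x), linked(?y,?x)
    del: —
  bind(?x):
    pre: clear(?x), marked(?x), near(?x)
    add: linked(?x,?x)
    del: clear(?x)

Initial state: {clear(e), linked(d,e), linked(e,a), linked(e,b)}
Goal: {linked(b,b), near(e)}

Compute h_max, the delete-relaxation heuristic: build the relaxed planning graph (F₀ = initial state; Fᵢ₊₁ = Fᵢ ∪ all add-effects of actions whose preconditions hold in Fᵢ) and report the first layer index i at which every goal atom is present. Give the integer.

F0 = init (4 atoms)
F1 = F0 ∪ {linked(a,e), linked(b,e), linked(d,d), linked(e,d), linked(e,e)}  (9 atoms)
F2 = F1 ∪ {linked(a,a), linked(b,b), marked(a), marked(b), marked(d), marked(e), near(a), near(b), near(d), near(e)}  (19 atoms)
goal ⊆ F2  ⇒  h_max = 2

2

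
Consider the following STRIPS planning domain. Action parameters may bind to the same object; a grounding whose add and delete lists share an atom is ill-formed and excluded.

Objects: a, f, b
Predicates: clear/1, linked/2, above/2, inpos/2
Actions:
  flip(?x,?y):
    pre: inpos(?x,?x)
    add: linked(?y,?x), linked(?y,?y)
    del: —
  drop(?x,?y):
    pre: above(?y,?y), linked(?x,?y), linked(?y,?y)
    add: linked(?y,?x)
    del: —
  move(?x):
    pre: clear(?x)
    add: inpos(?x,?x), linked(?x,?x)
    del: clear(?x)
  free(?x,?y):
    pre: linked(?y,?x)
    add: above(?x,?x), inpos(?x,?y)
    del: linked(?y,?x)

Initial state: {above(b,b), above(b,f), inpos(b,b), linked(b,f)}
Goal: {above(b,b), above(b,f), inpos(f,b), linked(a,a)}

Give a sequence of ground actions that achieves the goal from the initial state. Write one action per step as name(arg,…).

flip(b,a); free(f,b)

1. flip(b,a)  →  {above(b,b), above(b,f), inpos(b,b), linked(a,a), linked(a,b), linked(b,f)}
2. free(f,b)  →  {above(b,b), above(b,f), above(f,f), inpos(b,b), inpos(f,b), linked(a,a), linked(a,b)}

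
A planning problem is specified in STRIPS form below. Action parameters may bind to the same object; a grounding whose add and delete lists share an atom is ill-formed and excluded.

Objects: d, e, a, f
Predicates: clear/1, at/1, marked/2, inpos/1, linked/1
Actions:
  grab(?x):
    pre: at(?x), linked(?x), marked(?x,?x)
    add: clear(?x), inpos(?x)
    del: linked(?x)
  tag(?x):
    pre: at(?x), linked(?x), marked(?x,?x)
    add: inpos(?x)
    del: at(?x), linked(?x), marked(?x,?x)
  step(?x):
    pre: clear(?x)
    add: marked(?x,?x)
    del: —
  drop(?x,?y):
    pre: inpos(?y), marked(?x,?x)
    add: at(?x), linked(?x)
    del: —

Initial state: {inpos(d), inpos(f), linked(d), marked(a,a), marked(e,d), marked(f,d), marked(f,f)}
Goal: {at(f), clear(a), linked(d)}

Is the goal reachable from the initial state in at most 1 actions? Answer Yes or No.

No

1. drop(a,d)  →  {at(a), inpos(d), inpos(f), linked(a), linked(d), marked(a,a), marked(e,d), marked(f,d), marked(f,f)}
2. grab(a)  →  {at(a), clear(a), inpos(a), inpos(d), inpos(f), linked(d), marked(a,a), marked(e,d), marked(f,d), marked(f,f)}
3. drop(f,d)  →  {at(a), at(f), clear(a), inpos(a), inpos(d), inpos(f), linked(d), linked(f), marked(a,a), marked(e,d), marked(f,d), marked(f,f)}
optimal plan length = 3; 3 > 1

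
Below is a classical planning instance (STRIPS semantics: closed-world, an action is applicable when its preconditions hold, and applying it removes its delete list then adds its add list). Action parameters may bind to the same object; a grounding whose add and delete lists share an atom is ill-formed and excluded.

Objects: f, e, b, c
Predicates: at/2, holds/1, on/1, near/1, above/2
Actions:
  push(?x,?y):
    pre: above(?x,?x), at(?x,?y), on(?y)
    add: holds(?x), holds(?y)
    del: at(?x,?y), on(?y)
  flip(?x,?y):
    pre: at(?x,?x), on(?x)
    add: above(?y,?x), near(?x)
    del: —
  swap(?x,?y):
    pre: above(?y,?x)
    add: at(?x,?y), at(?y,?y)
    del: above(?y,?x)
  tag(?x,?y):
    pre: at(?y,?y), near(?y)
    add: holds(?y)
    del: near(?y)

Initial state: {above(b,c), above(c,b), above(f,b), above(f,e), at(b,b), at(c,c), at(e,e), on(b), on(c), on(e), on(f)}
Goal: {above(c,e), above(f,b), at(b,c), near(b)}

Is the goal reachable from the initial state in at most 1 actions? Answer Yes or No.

1. flip(e,c)  →  {above(b,c), above(c,b), above(c,e), above(f,b), above(f,e), at(b,b), at(c,c), at(e,e), near(e), on(b), on(c), on(e), on(f)}
2. flip(b,f)  →  {above(b,c), above(c,b), above(c,e), above(f,b), above(f,e), at(b,b), at(c,c), at(e,e), near(b), near(e), on(b), on(c), on(e), on(f)}
3. swap(b,c)  →  {above(b,c), above(c,e), above(f,b), above(f,e), at(b,b), at(b,c), at(c,c), at(e,e), near(b), near(e), on(b), on(c), on(e), on(f)}
optimal plan length = 3; 3 > 1

No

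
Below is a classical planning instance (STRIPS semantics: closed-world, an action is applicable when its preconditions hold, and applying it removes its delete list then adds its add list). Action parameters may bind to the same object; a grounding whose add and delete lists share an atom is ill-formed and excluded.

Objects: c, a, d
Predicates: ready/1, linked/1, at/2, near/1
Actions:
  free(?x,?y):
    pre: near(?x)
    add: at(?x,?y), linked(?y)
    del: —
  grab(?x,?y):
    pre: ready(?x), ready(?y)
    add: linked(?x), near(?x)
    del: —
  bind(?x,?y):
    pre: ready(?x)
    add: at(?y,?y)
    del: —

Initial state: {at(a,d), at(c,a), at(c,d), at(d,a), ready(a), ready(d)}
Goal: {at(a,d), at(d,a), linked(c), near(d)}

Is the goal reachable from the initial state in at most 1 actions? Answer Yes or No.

1. grab(d,a)  →  {at(a,d), at(c,a), at(c,d), at(d,a), linked(d), near(d), ready(a), ready(d)}
2. free(d,c)  →  {at(a,d), at(c,a), at(c,d), at(d,a), at(d,c), linked(c), linked(d), near(d), ready(a), ready(d)}
optimal plan length = 2; 2 > 1

No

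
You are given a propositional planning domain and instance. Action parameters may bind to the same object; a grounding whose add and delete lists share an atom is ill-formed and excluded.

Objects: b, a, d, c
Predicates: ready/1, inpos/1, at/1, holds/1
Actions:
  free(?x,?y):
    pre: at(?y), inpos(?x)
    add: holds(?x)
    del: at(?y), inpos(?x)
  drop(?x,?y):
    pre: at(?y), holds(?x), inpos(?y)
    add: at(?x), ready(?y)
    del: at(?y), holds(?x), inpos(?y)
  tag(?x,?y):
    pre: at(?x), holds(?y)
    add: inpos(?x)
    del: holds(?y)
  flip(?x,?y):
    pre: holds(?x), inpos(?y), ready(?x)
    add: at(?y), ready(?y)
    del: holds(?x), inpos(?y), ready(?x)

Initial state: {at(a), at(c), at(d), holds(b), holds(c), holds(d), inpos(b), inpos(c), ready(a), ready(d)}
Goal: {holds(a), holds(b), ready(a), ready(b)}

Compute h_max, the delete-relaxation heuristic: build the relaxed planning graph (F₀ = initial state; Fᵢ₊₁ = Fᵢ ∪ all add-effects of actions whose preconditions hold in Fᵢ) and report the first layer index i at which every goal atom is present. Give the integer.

F0 = init (10 atoms)
F1 = F0 ∪ {at(b), inpos(a), inpos(d), ready(b), ready(c)}  (15 atoms)
F2 = F1 ∪ {holds(a)}  (16 atoms)
goal ⊆ F2  ⇒  h_max = 2

2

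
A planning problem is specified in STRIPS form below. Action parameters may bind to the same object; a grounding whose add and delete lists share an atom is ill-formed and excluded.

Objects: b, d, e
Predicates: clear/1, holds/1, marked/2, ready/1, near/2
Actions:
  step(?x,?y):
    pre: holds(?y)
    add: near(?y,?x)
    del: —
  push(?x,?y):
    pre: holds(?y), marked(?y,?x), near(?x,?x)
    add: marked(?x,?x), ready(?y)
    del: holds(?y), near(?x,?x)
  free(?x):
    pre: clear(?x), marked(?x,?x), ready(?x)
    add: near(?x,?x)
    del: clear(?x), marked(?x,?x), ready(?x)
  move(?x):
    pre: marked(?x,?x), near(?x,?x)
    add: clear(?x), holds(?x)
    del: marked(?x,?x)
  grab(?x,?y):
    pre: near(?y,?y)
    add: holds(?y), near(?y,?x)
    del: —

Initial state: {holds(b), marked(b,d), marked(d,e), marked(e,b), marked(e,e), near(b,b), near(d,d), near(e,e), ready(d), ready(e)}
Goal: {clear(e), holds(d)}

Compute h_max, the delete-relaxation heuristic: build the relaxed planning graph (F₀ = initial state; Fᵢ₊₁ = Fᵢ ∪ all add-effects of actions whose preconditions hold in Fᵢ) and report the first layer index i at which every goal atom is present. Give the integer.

1

F0 = init (10 atoms)
F1 = F0 ∪ {clear(e), holds(d), holds(e), marked(d,d), near(b,d), near(b,e), near(d,b), near(d,e), near(e,b), near(e,d), ready(b)}  (21 atoms)
goal ⊆ F1  ⇒  h_max = 1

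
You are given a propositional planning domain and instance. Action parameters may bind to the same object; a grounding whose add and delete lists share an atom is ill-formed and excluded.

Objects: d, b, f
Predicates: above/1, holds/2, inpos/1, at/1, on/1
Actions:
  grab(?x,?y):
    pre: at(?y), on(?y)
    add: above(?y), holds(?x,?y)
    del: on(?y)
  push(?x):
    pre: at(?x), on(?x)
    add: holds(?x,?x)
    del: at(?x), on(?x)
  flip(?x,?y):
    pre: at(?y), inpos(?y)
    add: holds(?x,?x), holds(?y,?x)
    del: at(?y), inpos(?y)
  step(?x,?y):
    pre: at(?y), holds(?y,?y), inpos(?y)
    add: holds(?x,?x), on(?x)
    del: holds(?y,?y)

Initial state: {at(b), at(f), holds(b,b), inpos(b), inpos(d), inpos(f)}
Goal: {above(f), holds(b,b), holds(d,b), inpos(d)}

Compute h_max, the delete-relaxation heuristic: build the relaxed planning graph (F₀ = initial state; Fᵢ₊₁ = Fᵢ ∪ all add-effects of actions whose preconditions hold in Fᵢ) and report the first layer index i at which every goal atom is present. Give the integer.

F0 = init (6 atoms)
F1 = F0 ∪ {holds(b,d), holds(b,f), holds(d,d), holds(f,b), holds(f,d), holds(f,f), on(d), on(f)}  (14 atoms)
F2 = F1 ∪ {above(f), holds(d,f), on(b)}  (17 atoms)
F3 = F2 ∪ {above(b), holds(d,b)}  (19 atoms)
goal ⊆ F3  ⇒  h_max = 3

3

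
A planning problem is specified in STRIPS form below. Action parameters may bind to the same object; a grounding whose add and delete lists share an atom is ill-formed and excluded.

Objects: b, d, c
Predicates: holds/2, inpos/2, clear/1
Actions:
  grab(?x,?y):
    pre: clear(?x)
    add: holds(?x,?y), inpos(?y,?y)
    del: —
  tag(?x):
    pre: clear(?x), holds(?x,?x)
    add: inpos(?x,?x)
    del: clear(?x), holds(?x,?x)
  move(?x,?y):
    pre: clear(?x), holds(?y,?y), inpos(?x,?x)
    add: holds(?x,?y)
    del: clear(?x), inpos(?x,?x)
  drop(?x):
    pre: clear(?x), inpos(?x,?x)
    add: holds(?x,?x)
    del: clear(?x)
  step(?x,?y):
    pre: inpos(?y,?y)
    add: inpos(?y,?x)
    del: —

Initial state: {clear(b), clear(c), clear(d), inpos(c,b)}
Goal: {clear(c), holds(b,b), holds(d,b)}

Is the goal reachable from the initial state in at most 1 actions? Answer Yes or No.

1. grab(b,b)  →  {clear(b), clear(c), clear(d), holds(b,b), inpos(b,b), inpos(c,b)}
2. grab(d,b)  →  {clear(b), clear(c), clear(d), holds(b,b), holds(d,b), inpos(b,b), inpos(c,b)}
optimal plan length = 2; 2 > 1

No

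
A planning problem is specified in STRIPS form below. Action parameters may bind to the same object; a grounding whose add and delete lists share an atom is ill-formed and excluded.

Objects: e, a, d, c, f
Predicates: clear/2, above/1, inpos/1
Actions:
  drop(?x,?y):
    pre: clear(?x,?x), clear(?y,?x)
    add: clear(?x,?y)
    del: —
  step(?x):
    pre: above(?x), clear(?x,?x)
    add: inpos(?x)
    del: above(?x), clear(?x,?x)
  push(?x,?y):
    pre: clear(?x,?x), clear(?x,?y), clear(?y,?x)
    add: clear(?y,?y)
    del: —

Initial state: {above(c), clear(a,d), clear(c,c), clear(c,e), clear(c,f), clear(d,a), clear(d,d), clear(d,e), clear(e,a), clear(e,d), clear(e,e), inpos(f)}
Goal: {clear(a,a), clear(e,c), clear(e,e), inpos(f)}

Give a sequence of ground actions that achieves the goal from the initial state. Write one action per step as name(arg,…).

drop(e,c); push(d,a)

1. drop(e,c)  →  {above(c), clear(a,d), clear(c,c), clear(c,e), clear(c,f), clear(d,a), clear(d,d), clear(d,e), clear(e,a), clear(e,c), clear(e,d), clear(e,e), inpos(f)}
2. push(d,a)  →  {above(c), clear(a,a), clear(a,d), clear(c,c), clear(c,e), clear(c,f), clear(d,a), clear(d,d), clear(d,e), clear(e,a), clear(e,c), clear(e,d), clear(e,e), inpos(f)}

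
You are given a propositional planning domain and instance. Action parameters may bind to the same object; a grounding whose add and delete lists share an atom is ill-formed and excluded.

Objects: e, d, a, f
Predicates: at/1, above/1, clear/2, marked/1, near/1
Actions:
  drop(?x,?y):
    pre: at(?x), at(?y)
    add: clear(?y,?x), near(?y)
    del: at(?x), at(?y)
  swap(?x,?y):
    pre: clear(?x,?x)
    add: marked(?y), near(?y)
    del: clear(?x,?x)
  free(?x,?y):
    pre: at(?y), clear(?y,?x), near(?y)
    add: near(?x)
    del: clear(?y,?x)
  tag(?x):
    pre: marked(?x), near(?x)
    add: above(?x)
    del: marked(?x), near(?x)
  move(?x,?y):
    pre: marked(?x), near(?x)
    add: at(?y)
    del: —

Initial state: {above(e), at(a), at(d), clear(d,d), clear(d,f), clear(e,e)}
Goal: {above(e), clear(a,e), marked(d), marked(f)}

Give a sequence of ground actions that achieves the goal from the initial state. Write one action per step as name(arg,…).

swap(e,d); swap(d,f); move(d,e); drop(e,a)

1. swap(e,d)  →  {above(e), at(a), at(d), clear(d,d), clear(d,f), marked(d), near(d)}
2. swap(d,f)  →  {above(e), at(a), at(d), clear(d,f), marked(d), marked(f), near(d), near(f)}
3. move(d,e)  →  {above(e), at(a), at(d), at(e), clear(d,f), marked(d), marked(f), near(d), near(f)}
4. drop(e,a)  →  {above(e), at(d), clear(a,e), clear(d,f), marked(d), marked(f), near(a), near(d), near(f)}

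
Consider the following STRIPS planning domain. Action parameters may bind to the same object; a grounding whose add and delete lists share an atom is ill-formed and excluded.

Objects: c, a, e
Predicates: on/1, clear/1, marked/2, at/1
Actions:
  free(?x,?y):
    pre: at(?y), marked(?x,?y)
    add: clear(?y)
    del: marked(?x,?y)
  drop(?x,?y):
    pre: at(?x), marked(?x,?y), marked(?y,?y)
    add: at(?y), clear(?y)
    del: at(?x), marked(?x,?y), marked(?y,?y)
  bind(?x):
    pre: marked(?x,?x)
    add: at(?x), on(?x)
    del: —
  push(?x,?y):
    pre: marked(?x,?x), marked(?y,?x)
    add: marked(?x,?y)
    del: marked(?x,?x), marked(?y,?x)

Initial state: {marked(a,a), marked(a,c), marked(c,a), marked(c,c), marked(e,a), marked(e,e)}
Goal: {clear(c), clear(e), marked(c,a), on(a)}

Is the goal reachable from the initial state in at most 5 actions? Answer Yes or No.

1. bind(a)  →  {at(a), marked(a,a), marked(a,c), marked(c,a), marked(c,c), marked(e,a), marked(e,e), on(a)}
2. drop(a,c)  →  {at(c), clear(c), marked(a,a), marked(c,a), marked(e,a), marked(e,e), on(a)}
3. bind(e)  →  {at(c), at(e), clear(c), marked(a,a), marked(c,a), marked(e,a), marked(e,e), on(a), on(e)}
4. free(e,e)  →  {at(c), at(e), clear(c), clear(e), marked(a,a), marked(c,a), marked(e,a), on(a), on(e)}
optimal plan length = 4; 4 ≤ 5

Yes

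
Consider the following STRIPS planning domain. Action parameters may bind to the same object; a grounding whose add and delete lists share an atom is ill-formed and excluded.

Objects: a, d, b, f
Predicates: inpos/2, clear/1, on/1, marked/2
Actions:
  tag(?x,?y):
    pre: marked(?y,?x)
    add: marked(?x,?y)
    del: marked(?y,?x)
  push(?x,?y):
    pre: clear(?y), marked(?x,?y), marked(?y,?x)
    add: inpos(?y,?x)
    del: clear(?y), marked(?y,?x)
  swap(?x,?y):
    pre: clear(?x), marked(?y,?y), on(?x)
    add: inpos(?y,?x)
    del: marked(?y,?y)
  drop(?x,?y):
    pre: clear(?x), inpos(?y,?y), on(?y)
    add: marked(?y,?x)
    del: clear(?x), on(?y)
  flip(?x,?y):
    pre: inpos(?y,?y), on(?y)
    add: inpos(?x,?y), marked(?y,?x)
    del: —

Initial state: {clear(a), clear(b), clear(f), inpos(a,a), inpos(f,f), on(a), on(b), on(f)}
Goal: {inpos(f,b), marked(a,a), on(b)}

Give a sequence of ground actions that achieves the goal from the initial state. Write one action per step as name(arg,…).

drop(a,a); drop(f,f); swap(b,f)

1. drop(a,a)  →  {clear(b), clear(f), inpos(a,a), inpos(f,f), marked(a,a), on(b), on(f)}
2. drop(f,f)  →  {clear(b), inpos(a,a), inpos(f,f), marked(a,a), marked(f,f), on(b)}
3. swap(b,f)  →  {clear(b), inpos(a,a), inpos(f,b), inpos(f,f), marked(a,a), on(b)}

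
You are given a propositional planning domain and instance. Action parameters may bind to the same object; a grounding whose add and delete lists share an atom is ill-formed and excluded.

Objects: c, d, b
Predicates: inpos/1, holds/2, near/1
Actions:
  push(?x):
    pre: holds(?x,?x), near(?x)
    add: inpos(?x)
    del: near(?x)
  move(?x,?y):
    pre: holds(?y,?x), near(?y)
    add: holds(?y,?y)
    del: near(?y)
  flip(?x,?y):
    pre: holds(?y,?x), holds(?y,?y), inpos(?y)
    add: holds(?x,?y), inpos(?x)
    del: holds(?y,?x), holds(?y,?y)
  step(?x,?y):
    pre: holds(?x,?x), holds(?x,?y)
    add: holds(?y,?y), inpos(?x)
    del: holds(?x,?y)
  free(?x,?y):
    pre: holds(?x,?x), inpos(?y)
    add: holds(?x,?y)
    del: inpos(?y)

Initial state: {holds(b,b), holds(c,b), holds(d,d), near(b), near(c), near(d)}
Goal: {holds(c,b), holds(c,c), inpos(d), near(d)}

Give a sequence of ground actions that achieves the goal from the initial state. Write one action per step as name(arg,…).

push(b); move(b,c); free(d,b); step(d,b)

1. push(b)  →  {holds(b,b), holds(c,b), holds(d,d), inpos(b), near(c), near(d)}
2. move(b,c)  →  {holds(b,b), holds(c,b), holds(c,c), holds(d,d), inpos(b), near(d)}
3. free(d,b)  →  {holds(b,b), holds(c,b), holds(c,c), holds(d,b), holds(d,d), near(d)}
4. step(d,b)  →  {holds(b,b), holds(c,b), holds(c,c), holds(d,d), inpos(d), near(d)}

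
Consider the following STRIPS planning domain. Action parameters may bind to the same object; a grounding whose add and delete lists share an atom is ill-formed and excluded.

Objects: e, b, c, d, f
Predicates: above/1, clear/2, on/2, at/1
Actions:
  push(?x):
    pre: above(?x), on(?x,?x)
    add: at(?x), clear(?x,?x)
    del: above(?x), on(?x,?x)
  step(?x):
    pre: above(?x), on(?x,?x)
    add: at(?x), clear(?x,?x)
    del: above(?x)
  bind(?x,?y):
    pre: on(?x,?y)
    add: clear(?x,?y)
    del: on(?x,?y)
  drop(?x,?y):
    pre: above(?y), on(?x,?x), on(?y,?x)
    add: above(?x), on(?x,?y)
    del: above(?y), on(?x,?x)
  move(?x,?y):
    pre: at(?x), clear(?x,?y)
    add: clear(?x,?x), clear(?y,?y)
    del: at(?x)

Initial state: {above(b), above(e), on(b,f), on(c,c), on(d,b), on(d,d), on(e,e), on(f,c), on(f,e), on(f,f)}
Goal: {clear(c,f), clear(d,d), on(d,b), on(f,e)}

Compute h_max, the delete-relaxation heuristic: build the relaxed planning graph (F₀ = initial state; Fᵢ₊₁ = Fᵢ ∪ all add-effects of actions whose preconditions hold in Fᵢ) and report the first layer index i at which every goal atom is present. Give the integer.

F0 = init (10 atoms)
F1 = F0 ∪ {above(f), at(e), clear(b,f), clear(c,c), clear(d,b), clear(d,d), clear(e,e), clear(f,c), clear(f,e), clear(f,f), on(f,b)}  (21 atoms)
F2 = F1 ∪ {above(c), at(f), clear(f,b), on(c,f), on(e,f)}  (26 atoms)
F3 = F2 ∪ {at(c), clear(b,b), clear(c,f), clear(e,f)}  (30 atoms)
goal ⊆ F3  ⇒  h_max = 3

3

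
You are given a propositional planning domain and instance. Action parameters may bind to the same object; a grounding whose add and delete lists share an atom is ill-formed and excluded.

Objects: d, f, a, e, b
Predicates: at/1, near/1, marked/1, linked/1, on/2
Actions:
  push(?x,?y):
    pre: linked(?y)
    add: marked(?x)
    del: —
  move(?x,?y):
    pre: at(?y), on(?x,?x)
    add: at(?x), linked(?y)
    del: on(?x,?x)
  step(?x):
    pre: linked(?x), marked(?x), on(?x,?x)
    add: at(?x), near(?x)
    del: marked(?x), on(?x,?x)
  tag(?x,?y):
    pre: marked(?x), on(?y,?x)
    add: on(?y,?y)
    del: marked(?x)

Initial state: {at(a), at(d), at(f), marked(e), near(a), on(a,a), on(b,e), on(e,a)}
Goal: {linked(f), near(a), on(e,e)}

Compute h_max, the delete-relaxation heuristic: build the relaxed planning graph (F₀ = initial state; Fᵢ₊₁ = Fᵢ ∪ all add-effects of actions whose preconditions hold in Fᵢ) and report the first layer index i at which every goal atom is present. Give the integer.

F0 = init (8 atoms)
F1 = F0 ∪ {linked(a), linked(d), linked(f), on(b,b)}  (12 atoms)
F2 = F1 ∪ {at(b), marked(a), marked(b), marked(d), marked(f)}  (17 atoms)
F3 = F2 ∪ {linked(b), on(e,e)}  (19 atoms)
goal ⊆ F3  ⇒  h_max = 3

3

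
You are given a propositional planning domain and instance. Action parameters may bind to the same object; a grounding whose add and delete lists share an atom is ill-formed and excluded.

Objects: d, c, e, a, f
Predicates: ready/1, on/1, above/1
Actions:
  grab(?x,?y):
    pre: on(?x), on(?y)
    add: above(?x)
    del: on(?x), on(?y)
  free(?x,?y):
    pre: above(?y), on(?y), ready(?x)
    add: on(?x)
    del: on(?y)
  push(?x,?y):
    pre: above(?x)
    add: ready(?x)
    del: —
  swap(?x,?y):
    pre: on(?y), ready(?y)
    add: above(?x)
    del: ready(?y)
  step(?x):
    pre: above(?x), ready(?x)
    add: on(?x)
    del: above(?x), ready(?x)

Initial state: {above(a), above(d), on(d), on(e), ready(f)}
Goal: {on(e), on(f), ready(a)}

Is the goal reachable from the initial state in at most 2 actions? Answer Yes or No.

Yes

1. free(f,d)  →  {above(a), above(d), on(e), on(f), ready(f)}
2. push(a,d)  →  {above(a), above(d), on(e), on(f), ready(a), ready(f)}
optimal plan length = 2; 2 ≤ 2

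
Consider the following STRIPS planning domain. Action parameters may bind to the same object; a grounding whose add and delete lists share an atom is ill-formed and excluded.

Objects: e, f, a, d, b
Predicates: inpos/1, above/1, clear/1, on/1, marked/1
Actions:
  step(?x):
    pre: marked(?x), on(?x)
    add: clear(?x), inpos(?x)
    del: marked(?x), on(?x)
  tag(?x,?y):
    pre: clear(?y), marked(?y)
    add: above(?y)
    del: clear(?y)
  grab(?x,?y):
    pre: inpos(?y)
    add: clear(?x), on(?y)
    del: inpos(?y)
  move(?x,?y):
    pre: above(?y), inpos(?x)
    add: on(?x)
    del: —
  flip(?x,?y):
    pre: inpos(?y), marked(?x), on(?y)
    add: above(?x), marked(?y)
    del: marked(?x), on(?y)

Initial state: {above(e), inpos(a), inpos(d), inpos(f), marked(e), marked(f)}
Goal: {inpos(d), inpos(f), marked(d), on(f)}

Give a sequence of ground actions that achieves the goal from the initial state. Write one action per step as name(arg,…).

move(f,e); move(d,e); flip(e,d)

1. move(f,e)  →  {above(e), inpos(a), inpos(d), inpos(f), marked(e), marked(f), on(f)}
2. move(d,e)  →  {above(e), inpos(a), inpos(d), inpos(f), marked(e), marked(f), on(d), on(f)}
3. flip(e,d)  →  {above(e), inpos(a), inpos(d), inpos(f), marked(d), marked(f), on(f)}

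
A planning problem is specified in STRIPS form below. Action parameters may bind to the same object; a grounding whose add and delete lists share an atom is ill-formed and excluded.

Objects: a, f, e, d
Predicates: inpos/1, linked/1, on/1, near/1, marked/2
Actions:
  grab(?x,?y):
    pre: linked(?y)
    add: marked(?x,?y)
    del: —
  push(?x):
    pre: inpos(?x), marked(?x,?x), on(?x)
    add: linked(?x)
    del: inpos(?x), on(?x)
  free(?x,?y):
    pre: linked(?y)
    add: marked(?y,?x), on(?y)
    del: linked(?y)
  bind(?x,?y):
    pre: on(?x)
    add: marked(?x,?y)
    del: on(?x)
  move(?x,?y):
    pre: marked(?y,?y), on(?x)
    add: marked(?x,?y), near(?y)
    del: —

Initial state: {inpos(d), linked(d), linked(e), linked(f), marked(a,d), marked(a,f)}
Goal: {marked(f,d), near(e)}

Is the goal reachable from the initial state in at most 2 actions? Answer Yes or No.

1. grab(f,d)  →  {inpos(d), linked(d), linked(e), linked(f), marked(a,d), marked(a,f), marked(f,d)}
2. free(e,e)  →  {inpos(d), linked(d), linked(f), marked(a,d), marked(a,f), marked(e,e), marked(f,d), on(e)}
3. move(e,e)  →  {inpos(d), linked(d), linked(f), marked(a,d), marked(a,f), marked(e,e), marked(f,d), near(e), on(e)}
optimal plan length = 3; 3 > 2

No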